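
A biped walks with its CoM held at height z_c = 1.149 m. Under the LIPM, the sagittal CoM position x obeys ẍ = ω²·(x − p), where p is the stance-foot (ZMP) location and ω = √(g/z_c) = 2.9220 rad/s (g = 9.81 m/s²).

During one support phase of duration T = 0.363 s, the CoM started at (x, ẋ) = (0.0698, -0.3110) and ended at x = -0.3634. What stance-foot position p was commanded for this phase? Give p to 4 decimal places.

p = 0.5524

ωT = 2.9220·0.363 = 1.060686; cosh(ωT) = 1.617285, sinh(ωT) = 1.271067
x(T) = p + (x₀−p)·cosh(ωT) + (ẋ₀/ω)·sinh(ωT) ⇒ p·(1 − cosh) = x(T) − x₀·cosh − (ẋ₀/ω)·sinh
numerator   = -0.3634 − (0.0698)·1.617285 − (-0.3110/2.9220)·1.271067 = -0.341002
denominator = 1 − 1.617285 = -0.617285
p = -0.341002 / -0.617285 = 0.5524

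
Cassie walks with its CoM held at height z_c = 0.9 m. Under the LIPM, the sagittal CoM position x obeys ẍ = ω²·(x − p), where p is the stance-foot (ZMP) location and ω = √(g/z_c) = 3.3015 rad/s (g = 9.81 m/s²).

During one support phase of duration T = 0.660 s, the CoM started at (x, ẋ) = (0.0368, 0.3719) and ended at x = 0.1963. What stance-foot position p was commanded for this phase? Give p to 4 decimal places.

p = 0.1323

ωT = 3.3015·0.660 = 2.178990; cosh(ωT) = 4.475266, sinh(ωT) = 4.362110
x(T) = p + (x₀−p)·cosh(ωT) + (ẋ₀/ω)·sinh(ωT) ⇒ p·(1 − cosh) = x(T) − x₀·cosh − (ẋ₀/ω)·sinh
numerator   = 0.1963 − (0.0368)·4.475266 − (0.3719/3.3015)·4.362110 = -0.459763
denominator = 1 − 4.475266 = -3.475266
p = -0.459763 / -3.475266 = 0.1323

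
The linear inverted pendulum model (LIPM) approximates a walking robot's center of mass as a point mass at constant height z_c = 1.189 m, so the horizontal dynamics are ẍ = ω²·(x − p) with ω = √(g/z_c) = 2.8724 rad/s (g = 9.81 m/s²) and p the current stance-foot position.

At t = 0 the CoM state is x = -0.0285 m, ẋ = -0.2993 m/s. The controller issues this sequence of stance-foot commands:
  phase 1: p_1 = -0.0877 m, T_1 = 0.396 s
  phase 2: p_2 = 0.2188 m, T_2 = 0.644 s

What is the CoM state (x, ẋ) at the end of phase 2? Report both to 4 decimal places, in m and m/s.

x = -1.2219, ẋ = -4.0234

phase 1: p=-0.0877, T=0.396, ωT=1.137470, cosh=1.719749, sinh=1.399120; start (x,ẋ)=(-0.028500, -0.299300) → end (x,ẋ)=(-0.131677, -0.276806)
phase 2: p=0.2188, T=0.644, ωT=1.849826, cosh=3.257988, sinh=3.100723; start (x,ẋ)=(-0.131677, -0.276806) → end (x,ẋ)=(-1.221859, -4.023361)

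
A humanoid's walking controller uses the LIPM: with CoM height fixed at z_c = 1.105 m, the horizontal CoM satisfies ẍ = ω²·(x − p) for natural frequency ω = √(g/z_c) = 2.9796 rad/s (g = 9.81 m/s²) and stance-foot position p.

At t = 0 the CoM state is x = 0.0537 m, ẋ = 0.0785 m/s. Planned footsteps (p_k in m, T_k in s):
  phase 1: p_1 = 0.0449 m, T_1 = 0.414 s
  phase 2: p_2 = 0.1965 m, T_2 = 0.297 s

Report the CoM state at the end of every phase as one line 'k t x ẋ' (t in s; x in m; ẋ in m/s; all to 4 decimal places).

phase 1: p=0.0449, T=0.414, ωT=1.233554, cosh=1.862334, sinh=1.571078; start (x,ẋ)=(0.053700, 0.078500) → end (x,ẋ)=(0.102680, 0.187388)
phase 2: p=0.1965, T=0.297, ωT=0.884941, cosh=1.417790, sinh=1.005052; start (x,ẋ)=(0.102680, 0.187388) → end (x,ẋ)=(0.126691, -0.015282)

1 0.4140 0.1027 0.1874
2 0.7110 0.1267 -0.0153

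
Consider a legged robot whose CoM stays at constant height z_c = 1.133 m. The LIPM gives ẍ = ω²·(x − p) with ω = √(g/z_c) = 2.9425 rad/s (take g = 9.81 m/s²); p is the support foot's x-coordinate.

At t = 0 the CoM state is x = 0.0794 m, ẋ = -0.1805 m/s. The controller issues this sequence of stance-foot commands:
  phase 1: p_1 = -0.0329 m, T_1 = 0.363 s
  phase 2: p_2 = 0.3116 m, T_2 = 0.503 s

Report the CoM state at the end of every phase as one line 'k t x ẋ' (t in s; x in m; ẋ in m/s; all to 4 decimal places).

phase 1: p=-0.0329, T=0.363, ωT=1.068127, cosh=1.626788, sinh=1.283137; start (x,ẋ)=(0.079400, -0.180500) → end (x,ẋ)=(0.071078, 0.130368)
phase 2: p=0.3116, T=0.503, ωT=1.480077, cosh=2.310453, sinh=2.082833; start (x,ẋ)=(0.071078, 0.130368) → end (x,ẋ)=(-0.151835, -1.172889)

1 0.3630 0.0711 0.1304
2 0.8660 -0.1518 -1.1729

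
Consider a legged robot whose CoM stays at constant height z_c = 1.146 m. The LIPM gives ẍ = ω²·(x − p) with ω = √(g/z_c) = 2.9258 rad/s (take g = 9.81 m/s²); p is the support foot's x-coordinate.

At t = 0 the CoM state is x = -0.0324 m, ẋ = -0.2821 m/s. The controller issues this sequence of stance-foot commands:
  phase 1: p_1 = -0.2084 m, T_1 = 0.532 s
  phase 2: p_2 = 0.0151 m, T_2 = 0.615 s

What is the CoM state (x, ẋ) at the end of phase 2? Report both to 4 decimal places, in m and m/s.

phase 1: p=-0.2084, T=0.532, ωT=1.556526, cosh=2.476592, sinh=2.265724; start (x,ẋ)=(-0.032400, -0.282100) → end (x,ẋ)=(0.009023, 0.468067)
phase 2: p=0.0151, T=0.615, ωT=1.799367, cosh=3.105611, sinh=2.940208; start (x,ẋ)=(0.009023, 0.468067) → end (x,ẋ)=(0.466601, 1.401361)

x = 0.4666, ẋ = 1.4014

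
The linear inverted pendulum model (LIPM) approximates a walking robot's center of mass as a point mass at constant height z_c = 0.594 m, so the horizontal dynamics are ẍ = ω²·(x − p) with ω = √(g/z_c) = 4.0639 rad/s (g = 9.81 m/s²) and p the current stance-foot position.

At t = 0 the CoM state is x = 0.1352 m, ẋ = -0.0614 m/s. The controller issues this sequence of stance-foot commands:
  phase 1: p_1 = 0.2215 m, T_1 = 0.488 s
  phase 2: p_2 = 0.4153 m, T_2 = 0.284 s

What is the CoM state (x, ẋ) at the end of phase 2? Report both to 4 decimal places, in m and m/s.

x = -1.0924, ẋ = -5.8664

phase 1: p=0.2215, T=0.488, ωT=1.983183, cosh=3.701733, sinh=3.564102; start (x,ẋ)=(0.135200, -0.061400) → end (x,ẋ)=(-0.151808, -1.477269)
phase 2: p=0.4153, T=0.284, ωT=1.154148, cosh=1.743323, sinh=1.427996; start (x,ẋ)=(-0.151808, -1.477269) → end (x,ẋ)=(-1.092444, -5.866419)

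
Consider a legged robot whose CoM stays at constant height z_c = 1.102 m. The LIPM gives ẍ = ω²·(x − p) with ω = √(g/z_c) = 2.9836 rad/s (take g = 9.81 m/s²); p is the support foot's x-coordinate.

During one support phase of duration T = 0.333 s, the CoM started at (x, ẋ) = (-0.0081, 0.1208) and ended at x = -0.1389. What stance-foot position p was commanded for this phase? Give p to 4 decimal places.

ωT = 2.9836·0.333 = 0.993539; cosh(ωT) = 1.535520, sinh(ωT) = 1.165256
x(T) = p + (x₀−p)·cosh(ωT) + (ẋ₀/ω)·sinh(ωT) ⇒ p·(1 − cosh) = x(T) − x₀·cosh − (ẋ₀/ω)·sinh
numerator   = -0.1389 − (-0.0081)·1.535520 − (0.1208/2.9836)·1.165256 = -0.173641
denominator = 1 − 1.535520 = -0.535520
p = -0.173641 / -0.535520 = 0.3242

p = 0.3242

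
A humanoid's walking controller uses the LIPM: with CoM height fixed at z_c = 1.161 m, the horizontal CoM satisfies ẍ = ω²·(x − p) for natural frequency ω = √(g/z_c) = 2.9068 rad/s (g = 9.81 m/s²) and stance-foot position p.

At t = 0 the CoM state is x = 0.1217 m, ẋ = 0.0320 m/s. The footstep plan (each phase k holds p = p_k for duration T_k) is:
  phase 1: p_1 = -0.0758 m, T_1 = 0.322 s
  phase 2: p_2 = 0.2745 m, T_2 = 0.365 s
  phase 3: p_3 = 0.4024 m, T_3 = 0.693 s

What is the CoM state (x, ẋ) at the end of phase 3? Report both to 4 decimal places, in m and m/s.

phase 1: p=-0.0758, T=0.322, ωT=0.935990, cosh=1.470966, sinh=1.078769; start (x,ẋ)=(0.121700, 0.032000) → end (x,ẋ)=(0.226592, 0.666385)
phase 2: p=0.2745, T=0.365, ωT=1.060982, cosh=1.617661, sinh=1.271546; start (x,ẋ)=(0.226592, 0.666385) → end (x,ẋ)=(0.488503, 0.900909)
phase 3: p=0.4024, T=0.693, ωT=2.014412, cosh=3.814860, sinh=3.681461; start (x,ẋ)=(0.488503, 0.900909) → end (x,ẋ)=(1.871871, 4.358252)

x = 1.8719, ẋ = 4.3583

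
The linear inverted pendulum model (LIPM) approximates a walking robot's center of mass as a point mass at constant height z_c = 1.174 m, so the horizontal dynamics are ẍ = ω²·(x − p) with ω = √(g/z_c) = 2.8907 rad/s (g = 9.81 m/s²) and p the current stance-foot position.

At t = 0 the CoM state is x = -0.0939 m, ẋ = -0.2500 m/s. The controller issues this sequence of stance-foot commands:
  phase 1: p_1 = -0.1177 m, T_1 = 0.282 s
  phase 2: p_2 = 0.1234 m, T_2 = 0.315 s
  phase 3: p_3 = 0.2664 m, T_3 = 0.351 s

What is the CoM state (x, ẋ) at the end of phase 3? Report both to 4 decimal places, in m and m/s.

phase 1: p=-0.1177, T=0.282, ωT=0.815177, cosh=1.351069, sinh=0.908508; start (x,ẋ)=(-0.093900, -0.250000) → end (x,ẋ)=(-0.164116, -0.275263)
phase 2: p=0.1234, T=0.315, ωT=0.910570, cosh=1.444017, sinh=1.041723; start (x,ẋ)=(-0.164116, -0.275263) → end (x,ẋ)=(-0.390975, -1.263284)
phase 3: p=0.2664, T=0.351, ωT=1.014636, cosh=1.560446, sinh=1.197912; start (x,ẋ)=(-0.390975, -1.263284) → end (x,ẋ)=(-1.282906, -4.247649)

x = -1.2829, ẋ = -4.2476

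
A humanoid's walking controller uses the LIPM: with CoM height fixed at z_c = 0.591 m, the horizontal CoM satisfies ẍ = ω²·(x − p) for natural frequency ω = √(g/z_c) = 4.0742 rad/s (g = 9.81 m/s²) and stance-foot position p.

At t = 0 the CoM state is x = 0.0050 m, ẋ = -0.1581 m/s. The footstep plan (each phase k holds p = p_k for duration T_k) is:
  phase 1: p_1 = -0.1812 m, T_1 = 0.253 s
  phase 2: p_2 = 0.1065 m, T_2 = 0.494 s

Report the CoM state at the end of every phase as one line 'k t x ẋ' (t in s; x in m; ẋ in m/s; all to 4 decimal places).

1 0.2530 0.0655 0.6782
2 0.7470 0.5621 1.9693

phase 1: p=-0.1812, T=0.253, ωT=1.030773, cosh=1.579981, sinh=1.223250; start (x,ẋ)=(0.005000, -0.158100) → end (x,ẋ)=(0.065524, 0.678182)
phase 2: p=0.1065, T=0.494, ωT=2.012655, cosh=3.808395, sinh=3.674762; start (x,ẋ)=(0.065524, 0.678182) → end (x,ẋ)=(0.562140, 1.969305)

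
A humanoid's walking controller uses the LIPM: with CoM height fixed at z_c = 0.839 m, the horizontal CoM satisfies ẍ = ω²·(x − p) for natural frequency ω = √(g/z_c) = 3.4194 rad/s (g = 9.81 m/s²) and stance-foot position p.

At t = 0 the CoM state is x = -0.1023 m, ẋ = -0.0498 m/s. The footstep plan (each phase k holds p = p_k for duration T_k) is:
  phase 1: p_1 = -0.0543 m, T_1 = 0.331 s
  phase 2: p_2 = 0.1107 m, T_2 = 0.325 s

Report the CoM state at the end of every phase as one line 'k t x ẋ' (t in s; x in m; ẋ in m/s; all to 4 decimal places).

phase 1: p=-0.0543, T=0.331, ωT=1.131821, cosh=1.711873, sinh=1.389427; start (x,ẋ)=(-0.102300, -0.049800) → end (x,ẋ)=(-0.156705, -0.313300)
phase 2: p=0.1107, T=0.325, ωT=1.111305, cosh=1.683725, sinh=1.354596; start (x,ẋ)=(-0.156705, -0.313300) → end (x,ẋ)=(-0.463651, -1.766107)

1 0.3310 -0.1567 -0.3133
2 0.6560 -0.4637 -1.7661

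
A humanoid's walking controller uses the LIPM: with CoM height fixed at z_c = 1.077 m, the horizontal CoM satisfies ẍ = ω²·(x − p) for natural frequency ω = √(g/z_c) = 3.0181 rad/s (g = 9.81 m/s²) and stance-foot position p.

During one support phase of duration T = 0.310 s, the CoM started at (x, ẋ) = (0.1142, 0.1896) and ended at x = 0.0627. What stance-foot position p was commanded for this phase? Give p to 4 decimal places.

ωT = 3.0181·0.310 = 0.935611; cosh(ωT) = 1.470558, sinh(ωT) = 1.078212
x(T) = p + (x₀−p)·cosh(ωT) + (ẋ₀/ω)·sinh(ωT) ⇒ p·(1 − cosh) = x(T) − x₀·cosh − (ẋ₀/ω)·sinh
numerator   = 0.0627 − (0.1142)·1.470558 − (0.1896/3.0181)·1.078212 = -0.172972
denominator = 1 − 1.470558 = -0.470558
p = -0.172972 / -0.470558 = 0.3676

p = 0.3676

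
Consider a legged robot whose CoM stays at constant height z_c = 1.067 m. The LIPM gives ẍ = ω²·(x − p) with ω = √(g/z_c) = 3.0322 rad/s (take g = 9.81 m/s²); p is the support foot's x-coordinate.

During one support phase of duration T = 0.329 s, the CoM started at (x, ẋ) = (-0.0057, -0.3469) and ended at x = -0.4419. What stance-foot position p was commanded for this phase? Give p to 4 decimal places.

p = 0.5536

ωT = 3.0322·0.329 = 0.997594; cosh(ωT) = 1.540257, sinh(ωT) = 1.171492
x(T) = p + (x₀−p)·cosh(ωT) + (ẋ₀/ω)·sinh(ωT) ⇒ p·(1 − cosh) = x(T) − x₀·cosh − (ẋ₀/ω)·sinh
numerator   = -0.4419 − (-0.0057)·1.540257 − (-0.3469/3.0322)·1.171492 = -0.299096
denominator = 1 − 1.540257 = -0.540257
p = -0.299096 / -0.540257 = 0.5536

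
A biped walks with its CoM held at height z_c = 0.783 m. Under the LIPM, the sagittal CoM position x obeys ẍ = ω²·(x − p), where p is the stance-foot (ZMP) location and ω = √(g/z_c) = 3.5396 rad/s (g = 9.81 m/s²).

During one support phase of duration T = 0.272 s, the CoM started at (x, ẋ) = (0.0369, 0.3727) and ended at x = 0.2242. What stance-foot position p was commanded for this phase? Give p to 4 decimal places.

ωT = 3.5396·0.272 = 0.962771; cosh(ωT) = 1.500389, sinh(ωT) = 1.118555
x(T) = p + (x₀−p)·cosh(ωT) + (ẋ₀/ω)·sinh(ωT) ⇒ p·(1 − cosh) = x(T) − x₀·cosh − (ẋ₀/ω)·sinh
numerator   = 0.2242 − (0.0369)·1.500389 − (0.3727/3.5396)·1.118555 = 0.051058
denominator = 1 − 1.500389 = -0.500389
p = 0.051058 / -0.500389 = -0.1020

p = -0.1020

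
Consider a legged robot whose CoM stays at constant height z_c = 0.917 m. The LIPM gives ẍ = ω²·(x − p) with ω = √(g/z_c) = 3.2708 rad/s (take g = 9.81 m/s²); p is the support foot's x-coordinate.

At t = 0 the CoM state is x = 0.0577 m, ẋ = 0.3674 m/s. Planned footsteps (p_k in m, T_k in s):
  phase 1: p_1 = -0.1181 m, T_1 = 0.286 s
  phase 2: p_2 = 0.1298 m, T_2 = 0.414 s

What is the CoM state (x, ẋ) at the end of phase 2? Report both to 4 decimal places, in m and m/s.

phase 1: p=-0.1181, T=0.286, ωT=0.935449, cosh=1.470383, sinh=1.077974; start (x,ẋ)=(0.057700, 0.367400) → end (x,ẋ)=(0.261479, 1.160061)
phase 2: p=0.1298, T=0.414, ωT=1.354111, cosh=2.065747, sinh=1.807570; start (x,ẋ)=(0.261479, 1.160061) → end (x,ẋ)=(1.042910, 3.174906)

x = 1.0429, ẋ = 3.1749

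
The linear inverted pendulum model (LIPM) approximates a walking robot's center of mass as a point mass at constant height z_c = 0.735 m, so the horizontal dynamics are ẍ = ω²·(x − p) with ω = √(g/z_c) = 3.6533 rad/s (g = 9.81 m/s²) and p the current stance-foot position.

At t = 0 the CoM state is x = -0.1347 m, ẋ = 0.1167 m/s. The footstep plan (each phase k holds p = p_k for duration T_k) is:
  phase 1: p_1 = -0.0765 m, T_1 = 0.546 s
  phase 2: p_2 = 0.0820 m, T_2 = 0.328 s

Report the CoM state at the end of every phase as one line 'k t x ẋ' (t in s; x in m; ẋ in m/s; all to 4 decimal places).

1 0.5460 -0.1791 -0.3301
2 0.8740 -0.5262 -2.0339

phase 1: p=-0.0765, T=0.546, ωT=1.994702, cosh=3.743033, sinh=3.606978; start (x,ẋ)=(-0.134700, 0.116700) → end (x,ẋ)=(-0.179124, -0.330111)
phase 2: p=0.0820, T=0.328, ωT=1.198282, cosh=1.808066, sinh=1.506354; start (x,ẋ)=(-0.179124, -0.330111) → end (x,ẋ)=(-0.526243, -2.033871)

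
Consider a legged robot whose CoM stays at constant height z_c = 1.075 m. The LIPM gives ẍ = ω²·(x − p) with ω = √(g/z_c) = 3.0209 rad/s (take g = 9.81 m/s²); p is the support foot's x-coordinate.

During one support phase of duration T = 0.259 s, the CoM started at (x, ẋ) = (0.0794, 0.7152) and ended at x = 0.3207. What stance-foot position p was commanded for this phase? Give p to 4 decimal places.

p = -0.0342

ωT = 3.0209·0.259 = 0.782413; cosh(ωT) = 1.322022, sinh(ωT) = 0.864721
x(T) = p + (x₀−p)·cosh(ωT) + (ẋ₀/ω)·sinh(ωT) ⇒ p·(1 − cosh) = x(T) − x₀·cosh − (ẋ₀/ω)·sinh
numerator   = 0.3207 − (0.0794)·1.322022 − (0.7152/3.0209)·0.864721 = 0.011008
denominator = 1 − 1.322022 = -0.322022
p = 0.011008 / -0.322022 = -0.0342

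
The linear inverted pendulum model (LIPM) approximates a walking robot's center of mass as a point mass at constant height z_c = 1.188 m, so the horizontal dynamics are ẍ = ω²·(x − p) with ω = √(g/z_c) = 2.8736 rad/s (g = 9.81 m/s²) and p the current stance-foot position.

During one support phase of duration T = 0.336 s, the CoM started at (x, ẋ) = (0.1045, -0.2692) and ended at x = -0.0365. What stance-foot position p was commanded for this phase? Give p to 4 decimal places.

p = 0.1757

ωT = 2.8736·0.336 = 0.965530; cosh(ωT) = 1.503480, sinh(ωT) = 1.122698
x(T) = p + (x₀−p)·cosh(ωT) + (ẋ₀/ω)·sinh(ωT) ⇒ p·(1 − cosh) = x(T) − x₀·cosh − (ẋ₀/ω)·sinh
numerator   = -0.0365 − (0.1045)·1.503480 − (-0.2692/2.8736)·1.122698 = -0.088439
denominator = 1 − 1.503480 = -0.503480
p = -0.088439 / -0.503480 = 0.1757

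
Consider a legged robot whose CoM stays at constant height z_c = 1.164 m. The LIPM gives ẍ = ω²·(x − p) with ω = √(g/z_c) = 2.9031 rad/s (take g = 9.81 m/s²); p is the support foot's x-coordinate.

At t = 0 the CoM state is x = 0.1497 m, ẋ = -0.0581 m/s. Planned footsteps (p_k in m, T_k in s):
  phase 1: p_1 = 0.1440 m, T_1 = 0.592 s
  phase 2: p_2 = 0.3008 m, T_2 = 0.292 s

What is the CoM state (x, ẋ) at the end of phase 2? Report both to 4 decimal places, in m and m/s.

phase 1: p=0.1440, T=0.592, ωT=1.718635, cosh=2.878111, sinh=2.698801; start (x,ẋ)=(0.149700, -0.058100) → end (x,ẋ)=(0.106394, -0.122559)
phase 2: p=0.3008, T=0.292, ωT=0.847705, cosh=1.381340, sinh=0.952944; start (x,ẋ)=(0.106394, -0.122559) → end (x,ẋ)=(-0.007971, -0.707119)

x = -0.0080, ẋ = -0.7071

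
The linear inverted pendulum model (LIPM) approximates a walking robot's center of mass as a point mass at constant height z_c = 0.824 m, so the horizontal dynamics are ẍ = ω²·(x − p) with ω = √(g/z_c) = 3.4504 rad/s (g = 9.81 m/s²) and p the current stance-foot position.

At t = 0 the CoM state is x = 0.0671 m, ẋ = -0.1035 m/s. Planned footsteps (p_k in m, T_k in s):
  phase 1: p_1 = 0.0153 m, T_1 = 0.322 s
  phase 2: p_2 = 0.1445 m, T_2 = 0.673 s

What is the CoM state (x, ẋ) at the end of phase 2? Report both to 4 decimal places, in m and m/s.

phase 1: p=0.0153, T=0.322, ωT=1.111029, cosh=1.683351, sinh=1.354131; start (x,ẋ)=(0.067100, -0.103500) → end (x,ẋ)=(0.061878, 0.067798)
phase 2: p=0.1445, T=0.673, ωT=2.322119, cosh=5.147664, sinh=5.049598; start (x,ẋ)=(0.061878, 0.067798) → end (x,ẋ)=(-0.181587, -1.090527)

x = -0.1816, ẋ = -1.0905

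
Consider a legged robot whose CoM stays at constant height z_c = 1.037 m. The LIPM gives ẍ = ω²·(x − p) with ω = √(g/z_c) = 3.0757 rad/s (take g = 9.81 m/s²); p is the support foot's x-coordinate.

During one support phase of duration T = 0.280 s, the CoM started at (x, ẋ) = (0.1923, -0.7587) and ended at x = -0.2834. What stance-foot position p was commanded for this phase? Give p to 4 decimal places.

p = 0.7908

ωT = 3.0757·0.280 = 0.861196; cosh(ωT) = 1.394323, sinh(ωT) = 0.971666
x(T) = p + (x₀−p)·cosh(ωT) + (ẋ₀/ω)·sinh(ωT) ⇒ p·(1 − cosh) = x(T) − x₀·cosh − (ẋ₀/ω)·sinh
numerator   = -0.2834 − (0.1923)·1.394323 − (-0.7587/3.0757)·0.971666 = -0.311842
denominator = 1 − 1.394323 = -0.394323
p = -0.311842 / -0.394323 = 0.7908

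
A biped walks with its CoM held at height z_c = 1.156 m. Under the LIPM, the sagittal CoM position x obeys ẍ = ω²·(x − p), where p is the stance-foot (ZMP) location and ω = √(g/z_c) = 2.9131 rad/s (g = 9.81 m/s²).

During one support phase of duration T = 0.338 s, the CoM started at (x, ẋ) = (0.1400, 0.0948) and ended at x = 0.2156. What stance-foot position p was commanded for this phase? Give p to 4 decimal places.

ωT = 2.9131·0.338 = 0.984628; cosh(ωT) = 1.525197, sinh(ωT) = 1.151619
x(T) = p + (x₀−p)·cosh(ωT) + (ẋ₀/ω)·sinh(ωT) ⇒ p·(1 − cosh) = x(T) − x₀·cosh − (ẋ₀/ω)·sinh
numerator   = 0.2156 − (0.1400)·1.525197 − (0.0948/2.9131)·1.151619 = -0.035404
denominator = 1 − 1.525197 = -0.525197
p = -0.035404 / -0.525197 = 0.0674

p = 0.0674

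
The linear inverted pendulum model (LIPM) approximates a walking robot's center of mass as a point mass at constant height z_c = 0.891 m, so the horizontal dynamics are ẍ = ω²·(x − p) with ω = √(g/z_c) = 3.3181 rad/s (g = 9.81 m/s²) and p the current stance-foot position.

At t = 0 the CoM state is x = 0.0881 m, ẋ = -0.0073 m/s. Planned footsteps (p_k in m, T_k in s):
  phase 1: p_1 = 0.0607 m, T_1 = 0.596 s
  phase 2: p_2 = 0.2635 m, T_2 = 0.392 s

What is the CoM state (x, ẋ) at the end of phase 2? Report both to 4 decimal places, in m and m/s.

x = 0.1984, ẋ = -0.0365

phase 1: p=0.0607, T=0.596, ωT=1.977588, cosh=3.681847, sinh=3.543444; start (x,ẋ)=(0.088100, -0.007300) → end (x,ẋ)=(0.153787, 0.295278)
phase 2: p=0.2635, T=0.392, ωT=1.300695, cosh=1.972095, sinh=1.699753; start (x,ẋ)=(0.153787, 0.295278) → end (x,ẋ)=(0.198396, -0.036460)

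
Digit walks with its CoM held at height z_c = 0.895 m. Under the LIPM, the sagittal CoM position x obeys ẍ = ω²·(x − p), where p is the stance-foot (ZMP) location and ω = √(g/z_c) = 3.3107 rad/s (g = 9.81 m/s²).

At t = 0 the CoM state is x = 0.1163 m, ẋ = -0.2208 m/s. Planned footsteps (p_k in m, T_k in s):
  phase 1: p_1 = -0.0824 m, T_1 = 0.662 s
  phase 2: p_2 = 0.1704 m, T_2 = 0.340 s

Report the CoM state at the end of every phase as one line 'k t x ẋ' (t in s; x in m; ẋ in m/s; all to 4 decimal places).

phase 1: p=-0.0824, T=0.662, ωT=2.191683, cosh=4.530998, sinh=4.419269; start (x,ẋ)=(0.116300, -0.220800) → end (x,ẋ)=(0.523176, 1.906711)
phase 2: p=0.1704, T=0.340, ωT=1.125638, cosh=1.703314, sinh=1.378869; start (x,ẋ)=(0.523176, 1.906711) → end (x,ẋ)=(1.565411, 4.858155)

1 0.6620 0.5232 1.9067
2 1.0020 1.5654 4.8582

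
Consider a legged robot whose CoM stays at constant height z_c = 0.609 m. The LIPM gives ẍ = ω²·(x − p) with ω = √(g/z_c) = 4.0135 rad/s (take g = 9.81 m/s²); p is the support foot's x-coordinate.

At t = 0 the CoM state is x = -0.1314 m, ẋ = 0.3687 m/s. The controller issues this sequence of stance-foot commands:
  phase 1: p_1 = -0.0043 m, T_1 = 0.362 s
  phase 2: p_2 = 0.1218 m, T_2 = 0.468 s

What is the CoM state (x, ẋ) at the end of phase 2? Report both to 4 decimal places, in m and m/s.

phase 1: p=-0.0043, T=0.362, ωT=1.452887, cosh=2.254667, sinh=2.020773; start (x,ẋ)=(-0.131400, 0.368700) → end (x,ẋ)=(-0.105230, -0.199533)
phase 2: p=0.1218, T=0.468, ωT=1.878318, cosh=3.347669, sinh=3.194822; start (x,ẋ)=(-0.105230, -0.199533) → end (x,ẋ)=(-0.797053, -3.579042)

x = -0.7971, ẋ = -3.5790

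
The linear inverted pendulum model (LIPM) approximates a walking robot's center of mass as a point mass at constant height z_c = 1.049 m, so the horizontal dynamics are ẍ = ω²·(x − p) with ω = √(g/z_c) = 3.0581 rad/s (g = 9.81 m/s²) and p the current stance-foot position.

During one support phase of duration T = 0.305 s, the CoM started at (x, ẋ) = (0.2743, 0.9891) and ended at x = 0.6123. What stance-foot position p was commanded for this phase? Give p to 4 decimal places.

ωT = 3.0581·0.305 = 0.932720; cosh(ωT) = 1.467448, sinh(ωT) = 1.073966
x(T) = p + (x₀−p)·cosh(ωT) + (ẋ₀/ω)·sinh(ωT) ⇒ p·(1 − cosh) = x(T) − x₀·cosh − (ẋ₀/ω)·sinh
numerator   = 0.6123 − (0.2743)·1.467448 − (0.9891/3.0581)·1.073966 = -0.137580
denominator = 1 − 1.467448 = -0.467448
p = -0.137580 / -0.467448 = 0.2943

p = 0.2943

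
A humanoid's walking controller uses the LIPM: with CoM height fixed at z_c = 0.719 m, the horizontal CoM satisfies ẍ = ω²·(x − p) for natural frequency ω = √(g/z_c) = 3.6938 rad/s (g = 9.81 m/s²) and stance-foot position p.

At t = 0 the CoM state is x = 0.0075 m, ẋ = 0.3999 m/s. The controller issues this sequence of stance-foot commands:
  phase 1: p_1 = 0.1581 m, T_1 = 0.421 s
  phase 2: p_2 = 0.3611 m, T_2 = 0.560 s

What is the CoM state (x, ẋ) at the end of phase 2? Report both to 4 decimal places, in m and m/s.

phase 1: p=0.1581, T=0.421, ωT=1.555090, cosh=2.473341, sinh=2.262171; start (x,ẋ)=(0.007500, 0.399900) → end (x,ẋ)=(0.030523, -0.269325)
phase 2: p=0.3611, T=0.560, ωT=2.068528, cosh=4.019769, sinh=3.893397; start (x,ẋ)=(0.030523, -0.269325) → end (x,ẋ)=(-1.251622, -5.836795)

x = -1.2516, ẋ = -5.8368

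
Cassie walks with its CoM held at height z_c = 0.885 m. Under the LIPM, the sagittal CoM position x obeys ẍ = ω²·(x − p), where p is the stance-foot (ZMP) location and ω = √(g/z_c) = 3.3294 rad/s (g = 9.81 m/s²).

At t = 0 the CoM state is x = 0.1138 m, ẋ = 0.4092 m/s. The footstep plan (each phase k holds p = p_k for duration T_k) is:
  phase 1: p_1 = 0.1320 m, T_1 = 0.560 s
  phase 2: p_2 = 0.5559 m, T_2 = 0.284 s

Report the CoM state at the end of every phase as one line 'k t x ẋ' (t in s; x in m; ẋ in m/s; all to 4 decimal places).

phase 1: p=0.1320, T=0.560, ωT=1.864464, cosh=3.303728, sinh=3.148749; start (x,ẋ)=(0.113800, 0.409200) → end (x,ẋ)=(0.458869, 1.161087)
phase 2: p=0.5559, T=0.284, ωT=0.945550, cosh=1.481347, sinh=1.092881; start (x,ẋ)=(0.458869, 1.161087) → end (x,ẋ)=(0.793292, 1.366912)

1 0.5600 0.4589 1.1611
2 0.8440 0.7933 1.3669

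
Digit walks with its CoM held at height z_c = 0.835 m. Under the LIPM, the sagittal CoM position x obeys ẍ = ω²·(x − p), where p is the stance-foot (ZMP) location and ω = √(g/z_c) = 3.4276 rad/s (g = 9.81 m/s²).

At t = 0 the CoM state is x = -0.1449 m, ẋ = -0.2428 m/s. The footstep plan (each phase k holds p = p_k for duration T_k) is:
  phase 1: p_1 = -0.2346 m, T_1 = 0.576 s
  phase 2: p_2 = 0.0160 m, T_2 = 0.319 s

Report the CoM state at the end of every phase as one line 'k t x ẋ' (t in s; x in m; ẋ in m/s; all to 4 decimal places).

1 0.5760 -0.1555 0.1946
2 0.8950 -0.1935 -0.4558

phase 1: p=-0.2346, T=0.576, ωT=1.974298, cosh=3.670209, sinh=3.531350; start (x,ẋ)=(-0.144900, -0.242800) → end (x,ẋ)=(-0.155532, 0.194607)
phase 2: p=0.0160, T=0.319, ωT=1.093404, cosh=1.659745, sinh=1.324672; start (x,ẋ)=(-0.155532, 0.194607) → end (x,ẋ)=(-0.193489, -0.455831)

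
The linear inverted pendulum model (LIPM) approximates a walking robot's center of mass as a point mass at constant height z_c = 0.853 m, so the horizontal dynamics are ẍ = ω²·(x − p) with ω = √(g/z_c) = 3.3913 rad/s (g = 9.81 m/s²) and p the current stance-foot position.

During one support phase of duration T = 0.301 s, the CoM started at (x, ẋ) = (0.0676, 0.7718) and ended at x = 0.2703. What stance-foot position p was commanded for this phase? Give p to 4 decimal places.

p = 0.1946

ωT = 3.3913·0.301 = 1.020781; cosh(ωT) = 1.567838, sinh(ωT) = 1.207524
x(T) = p + (x₀−p)·cosh(ωT) + (ẋ₀/ω)·sinh(ωT) ⇒ p·(1 − cosh) = x(T) − x₀·cosh − (ẋ₀/ω)·sinh
numerator   = 0.2703 − (0.0676)·1.567838 − (0.7718/3.3913)·1.207524 = -0.110497
denominator = 1 − 1.567838 = -0.567838
p = -0.110497 / -0.567838 = 0.1946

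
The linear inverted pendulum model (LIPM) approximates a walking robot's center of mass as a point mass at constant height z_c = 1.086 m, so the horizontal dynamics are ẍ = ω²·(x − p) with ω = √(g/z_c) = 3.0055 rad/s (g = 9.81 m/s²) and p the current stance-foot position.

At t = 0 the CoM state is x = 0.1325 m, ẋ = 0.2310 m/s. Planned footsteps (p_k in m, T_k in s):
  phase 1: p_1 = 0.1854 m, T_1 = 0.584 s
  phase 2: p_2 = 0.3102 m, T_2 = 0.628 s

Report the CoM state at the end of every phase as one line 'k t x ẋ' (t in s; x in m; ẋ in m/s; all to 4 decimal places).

1 0.5840 0.2435 0.2420
2 1.2120 0.3446 0.1704

phase 1: p=0.1854, T=0.584, ωT=1.755212, cosh=2.978772, sinh=2.805902; start (x,ẋ)=(0.132500, 0.231000) → end (x,ẋ)=(0.243482, 0.241983)
phase 2: p=0.3102, T=0.628, ωT=1.887454, cosh=3.376997, sinh=3.225540; start (x,ẋ)=(0.243482, 0.241983) → end (x,ẋ)=(0.344593, 0.170389)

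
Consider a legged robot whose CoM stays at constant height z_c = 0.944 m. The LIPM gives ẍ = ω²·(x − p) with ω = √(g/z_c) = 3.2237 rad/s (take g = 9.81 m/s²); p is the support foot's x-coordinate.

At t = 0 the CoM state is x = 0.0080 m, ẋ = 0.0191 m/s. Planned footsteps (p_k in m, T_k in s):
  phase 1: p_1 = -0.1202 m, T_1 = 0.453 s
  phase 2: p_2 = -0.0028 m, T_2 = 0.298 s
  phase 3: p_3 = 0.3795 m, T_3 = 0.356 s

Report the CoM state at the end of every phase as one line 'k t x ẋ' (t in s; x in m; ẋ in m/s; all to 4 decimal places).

1 0.4530 0.1829 0.8855
2 0.7510 0.5817 1.9940
3 1.1070 1.6064 4.3811

phase 1: p=-0.1202, T=0.453, ωT=1.460336, cosh=2.269783, sinh=2.037624; start (x,ẋ)=(0.008000, 0.019100) → end (x,ẋ)=(0.182859, 0.885459)
phase 2: p=-0.0028, T=0.298, ωT=0.960663, cosh=1.498033, sinh=1.115394; start (x,ẋ)=(0.182859, 0.885459) → end (x,ẋ)=(0.581690, 1.994020)
phase 3: p=0.3795, T=0.356, ωT=1.147637, cosh=1.734063, sinh=1.416677; start (x,ẋ)=(0.581690, 1.994020) → end (x,ẋ)=(1.606396, 4.381146)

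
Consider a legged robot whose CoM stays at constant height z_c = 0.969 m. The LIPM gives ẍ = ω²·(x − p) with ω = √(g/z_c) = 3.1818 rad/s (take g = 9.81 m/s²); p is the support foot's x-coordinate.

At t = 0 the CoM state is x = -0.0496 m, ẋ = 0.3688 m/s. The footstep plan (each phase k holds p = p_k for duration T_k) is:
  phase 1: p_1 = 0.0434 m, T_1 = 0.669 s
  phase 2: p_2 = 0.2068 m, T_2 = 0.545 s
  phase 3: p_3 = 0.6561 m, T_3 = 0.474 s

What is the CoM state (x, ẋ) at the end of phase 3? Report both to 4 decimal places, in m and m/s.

phase 1: p=0.0434, T=0.669, ωT=2.128624, cosh=4.261149, sinh=4.142148; start (x,ẋ)=(-0.049600, 0.368800) → end (x,ẋ)=(0.127226, 0.345819)
phase 2: p=0.2068, T=0.545, ωT=1.734081, cosh=2.920141, sinh=2.743579; start (x,ẋ)=(0.127226, 0.345819) → end (x,ẋ)=(0.272624, 0.315202)
phase 3: p=0.6561, T=0.474, ωT=1.508173, cosh=2.369891, sinh=2.148578; start (x,ẋ)=(0.272624, 0.315202) → end (x,ẋ)=(-0.039849, -1.874576)

x = -0.0398, ẋ = -1.8746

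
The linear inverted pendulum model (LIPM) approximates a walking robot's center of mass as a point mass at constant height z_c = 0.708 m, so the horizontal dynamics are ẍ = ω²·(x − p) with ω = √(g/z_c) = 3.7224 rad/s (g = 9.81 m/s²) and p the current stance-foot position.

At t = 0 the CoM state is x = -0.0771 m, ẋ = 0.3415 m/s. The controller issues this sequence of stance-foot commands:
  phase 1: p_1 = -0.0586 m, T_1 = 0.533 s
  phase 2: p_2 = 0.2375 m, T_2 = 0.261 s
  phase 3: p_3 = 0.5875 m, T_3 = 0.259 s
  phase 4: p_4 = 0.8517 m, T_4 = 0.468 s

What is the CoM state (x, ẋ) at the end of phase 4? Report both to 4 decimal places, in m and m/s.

phase 1: p=-0.0586, T=0.533, ωT=1.984039, cosh=3.704785, sinh=3.567272; start (x,ẋ)=(-0.077100, 0.341500) → end (x,ẋ)=(0.200130, 1.019526)
phase 2: p=0.2375, T=0.261, ωT=0.971546, cosh=1.510262, sinh=1.131765; start (x,ẋ)=(0.200130, 1.019526) → end (x,ẋ)=(0.491040, 1.382315)
phase 3: p=0.5875, T=0.259, ωT=0.964102, cosh=1.501878, sinh=1.120552; start (x,ẋ)=(0.491040, 1.382315) → end (x,ẋ)=(0.858746, 1.673718)
phase 4: p=0.8517, T=0.468, ωT=1.742083, cosh=2.942190, sinh=2.767035; start (x,ẋ)=(0.858746, 1.673718) → end (x,ẋ)=(2.116584, 4.996969)

x = 2.1166, ẋ = 4.9970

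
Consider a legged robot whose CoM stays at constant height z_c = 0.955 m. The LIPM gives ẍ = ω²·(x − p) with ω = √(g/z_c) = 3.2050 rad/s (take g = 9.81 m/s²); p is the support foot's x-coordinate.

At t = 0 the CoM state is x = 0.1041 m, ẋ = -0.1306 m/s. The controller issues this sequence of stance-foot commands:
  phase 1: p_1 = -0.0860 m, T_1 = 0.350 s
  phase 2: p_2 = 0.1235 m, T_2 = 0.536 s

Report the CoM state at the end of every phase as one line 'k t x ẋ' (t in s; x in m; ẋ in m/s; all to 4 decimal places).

1 0.3500 0.1809 0.6143
2 0.8860 0.8054 2.2626

phase 1: p=-0.0860, T=0.350, ωT=1.121750, cosh=1.697966, sinh=1.372257; start (x,ẋ)=(0.104100, -0.130600) → end (x,ẋ)=(0.180865, 0.614321)
phase 2: p=0.1235, T=0.536, ωT=1.717880, cosh=2.876074, sinh=2.696628; start (x,ẋ)=(0.180865, 0.614321) → end (x,ẋ)=(0.805366, 2.262625)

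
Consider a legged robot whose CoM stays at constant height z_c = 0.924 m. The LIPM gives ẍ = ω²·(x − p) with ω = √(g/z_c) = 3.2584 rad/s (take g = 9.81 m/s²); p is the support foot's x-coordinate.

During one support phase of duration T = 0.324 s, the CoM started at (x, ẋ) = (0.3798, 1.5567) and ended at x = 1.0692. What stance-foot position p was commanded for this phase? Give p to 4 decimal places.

ωT = 3.2584·0.324 = 1.055722; cosh(ωT) = 1.610995, sinh(ωT) = 1.263054
x(T) = p + (x₀−p)·cosh(ωT) + (ẋ₀/ω)·sinh(ωT) ⇒ p·(1 − cosh) = x(T) − x₀·cosh − (ẋ₀/ω)·sinh
numerator   = 1.0692 − (0.3798)·1.610995 − (1.5567/3.2584)·1.263054 = -0.146079
denominator = 1 − 1.610995 = -0.610995
p = -0.146079 / -0.610995 = 0.2391

p = 0.2391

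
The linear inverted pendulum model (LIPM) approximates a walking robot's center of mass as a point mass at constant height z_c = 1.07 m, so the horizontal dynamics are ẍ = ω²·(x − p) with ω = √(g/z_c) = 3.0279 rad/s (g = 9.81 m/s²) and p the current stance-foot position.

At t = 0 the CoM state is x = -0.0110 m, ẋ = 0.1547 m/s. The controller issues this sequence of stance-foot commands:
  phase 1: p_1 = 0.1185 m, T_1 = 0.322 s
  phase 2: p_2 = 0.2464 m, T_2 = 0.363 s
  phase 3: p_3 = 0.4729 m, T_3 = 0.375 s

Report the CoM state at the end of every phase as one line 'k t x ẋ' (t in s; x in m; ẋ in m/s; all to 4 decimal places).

1 0.3220 -0.0195 -0.2116
2 0.6850 -0.2902 -1.4269
3 1.0600 -1.4950 -5.6747

phase 1: p=0.1185, T=0.322, ωT=0.974984, cosh=1.514161, sinh=1.136963; start (x,ẋ)=(-0.011000, 0.154700) → end (x,ẋ)=(-0.019495, -0.211577)
phase 2: p=0.2464, T=0.363, ωT=1.099128, cosh=1.667354, sinh=1.334193; start (x,ẋ)=(-0.019495, -0.211577) → end (x,ẋ)=(-0.290169, -1.426936)
phase 3: p=0.4729, T=0.375, ωT=1.135463, cosh=1.716943, sinh=1.395670; start (x,ẋ)=(-0.290169, -1.426936) → end (x,ẋ)=(-1.494972, -5.674656)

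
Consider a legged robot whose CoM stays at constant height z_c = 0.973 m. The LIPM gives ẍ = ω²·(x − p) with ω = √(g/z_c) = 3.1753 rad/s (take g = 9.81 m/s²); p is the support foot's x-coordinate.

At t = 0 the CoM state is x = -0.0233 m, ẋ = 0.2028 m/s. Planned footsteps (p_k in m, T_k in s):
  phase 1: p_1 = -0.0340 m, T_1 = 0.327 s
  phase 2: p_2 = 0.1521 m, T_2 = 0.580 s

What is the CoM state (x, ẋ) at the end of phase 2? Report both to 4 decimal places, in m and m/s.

phase 1: p=-0.0340, T=0.327, ωT=1.038323, cosh=1.589262, sinh=1.235214; start (x,ẋ)=(-0.023300, 0.202800) → end (x,ẋ)=(0.061896, 0.364270)
phase 2: p=0.1521, T=0.580, ωT=1.841674, cosh=3.232820, sinh=3.074268; start (x,ẋ)=(0.061896, 0.364270) → end (x,ẋ)=(0.213165, 0.297069)

x = 0.2132, ẋ = 0.2971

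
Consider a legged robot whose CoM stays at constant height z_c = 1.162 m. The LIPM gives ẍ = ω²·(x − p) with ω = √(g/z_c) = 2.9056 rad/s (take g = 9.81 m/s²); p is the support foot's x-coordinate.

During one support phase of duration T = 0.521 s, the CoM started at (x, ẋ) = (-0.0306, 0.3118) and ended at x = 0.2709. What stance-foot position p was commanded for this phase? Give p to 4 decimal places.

p = -0.0809

ωT = 2.9056·0.521 = 1.513818; cosh(ωT) = 2.382057, sinh(ωT) = 2.161988
x(T) = p + (x₀−p)·cosh(ωT) + (ẋ₀/ω)·sinh(ωT) ⇒ p·(1 − cosh) = x(T) − x₀·cosh − (ẋ₀/ω)·sinh
numerator   = 0.2709 − (-0.0306)·2.382057 − (0.3118/2.9056)·2.161988 = 0.111788
denominator = 1 − 2.382057 = -1.382057
p = 0.111788 / -1.382057 = -0.0809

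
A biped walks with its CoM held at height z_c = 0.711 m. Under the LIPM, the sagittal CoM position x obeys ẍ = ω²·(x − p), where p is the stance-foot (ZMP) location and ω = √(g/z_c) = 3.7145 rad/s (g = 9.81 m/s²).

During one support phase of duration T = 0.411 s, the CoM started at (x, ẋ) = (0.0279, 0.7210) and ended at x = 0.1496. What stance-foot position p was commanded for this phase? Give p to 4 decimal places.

p = 0.2434

ωT = 3.7145·0.411 = 1.526660; cosh(ωT) = 2.410018, sinh(ωT) = 2.192758
x(T) = p + (x₀−p)·cosh(ωT) + (ẋ₀/ω)·sinh(ωT) ⇒ p·(1 − cosh) = x(T) − x₀·cosh − (ẋ₀/ω)·sinh
numerator   = 0.1496 − (0.0279)·2.410018 − (0.7210/3.7145)·2.192758 = -0.343263
denominator = 1 − 2.410018 = -1.410018
p = -0.343263 / -1.410018 = 0.2434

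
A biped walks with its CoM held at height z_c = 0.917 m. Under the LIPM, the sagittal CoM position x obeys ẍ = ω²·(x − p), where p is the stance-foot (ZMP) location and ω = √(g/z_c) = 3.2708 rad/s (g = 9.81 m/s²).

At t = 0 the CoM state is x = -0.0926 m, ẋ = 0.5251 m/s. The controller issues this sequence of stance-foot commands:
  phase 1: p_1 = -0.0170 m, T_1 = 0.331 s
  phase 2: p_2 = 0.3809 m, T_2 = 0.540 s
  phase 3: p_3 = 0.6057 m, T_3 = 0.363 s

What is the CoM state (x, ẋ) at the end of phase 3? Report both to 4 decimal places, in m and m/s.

x = -1.2199, ẋ = -5.6653

phase 1: p=-0.0170, T=0.331, ωT=1.082635, cosh=1.645575, sinh=1.306873; start (x,ẋ)=(-0.092600, 0.525100) → end (x,ẋ)=(0.068402, 0.540938)
phase 2: p=0.3809, T=0.540, ωT=1.766232, cosh=3.009875, sinh=2.838899; start (x,ẋ)=(0.068402, 0.540938) → end (x,ẋ)=(-0.090171, -1.273534)
phase 3: p=0.6057, T=0.363, ωT=1.187300, cosh=1.791632, sinh=1.486588; start (x,ẋ)=(-0.090171, -1.273534) → end (x,ẋ)=(-1.219869, -5.665258)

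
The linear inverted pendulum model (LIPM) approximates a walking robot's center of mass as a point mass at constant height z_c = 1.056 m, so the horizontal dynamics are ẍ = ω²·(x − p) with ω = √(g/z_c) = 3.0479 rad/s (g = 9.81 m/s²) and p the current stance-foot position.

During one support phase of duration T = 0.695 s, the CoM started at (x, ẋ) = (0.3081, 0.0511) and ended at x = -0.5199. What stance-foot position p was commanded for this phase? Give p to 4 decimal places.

p = 0.5867

ωT = 3.0479·0.695 = 2.118290; cosh(ωT) = 4.218572, sinh(ωT) = 4.098335
x(T) = p + (x₀−p)·cosh(ωT) + (ẋ₀/ω)·sinh(ωT) ⇒ p·(1 − cosh) = x(T) − x₀·cosh − (ẋ₀/ω)·sinh
numerator   = -0.5199 − (0.3081)·4.218572 − (0.0511/3.0479)·4.098335 = -1.888353
denominator = 1 − 4.218572 = -3.218572
p = -1.888353 / -3.218572 = 0.5867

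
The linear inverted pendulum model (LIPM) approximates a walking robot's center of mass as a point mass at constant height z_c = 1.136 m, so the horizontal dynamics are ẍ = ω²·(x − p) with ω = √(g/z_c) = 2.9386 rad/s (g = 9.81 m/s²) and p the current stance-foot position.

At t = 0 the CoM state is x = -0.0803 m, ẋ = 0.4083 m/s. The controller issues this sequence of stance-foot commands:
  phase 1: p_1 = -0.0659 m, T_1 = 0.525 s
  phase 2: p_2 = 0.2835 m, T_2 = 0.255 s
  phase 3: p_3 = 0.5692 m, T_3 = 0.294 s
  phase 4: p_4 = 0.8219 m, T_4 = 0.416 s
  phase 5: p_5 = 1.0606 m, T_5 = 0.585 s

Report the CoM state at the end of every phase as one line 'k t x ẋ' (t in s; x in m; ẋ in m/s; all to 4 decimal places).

1 0.5250 0.2090 0.9041
2 0.7800 0.4398 0.9902
3 1.0740 0.7171 1.0124
4 1.4900 1.1628 1.3905
5 2.0750 2.6324 4.8144

phase 1: p=-0.0659, T=0.525, ωT=1.542765, cosh=2.445647, sinh=2.231858; start (x,ẋ)=(-0.080300, 0.408300) → end (x,ẋ)=(0.208985, 0.904115)
phase 2: p=0.2835, T=0.255, ωT=0.749343, cosh=1.294143, sinh=0.821466; start (x,ẋ)=(0.208985, 0.904115) → end (x,ẋ)=(0.439807, 0.990179)
phase 3: p=0.5692, T=0.294, ωT=0.863948, cosh=1.397002, sinh=0.975508; start (x,ẋ)=(0.439807, 0.990179) → end (x,ẋ)=(0.717140, 1.012360)
phase 4: p=0.8219, T=0.416, ωT=1.222458, cosh=1.845014, sinh=1.550508; start (x,ẋ)=(0.717140, 1.012360) → end (x,ẋ)=(1.162774, 1.390499)
phase 5: p=1.0606, T=0.585, ωT=1.719081, cosh=2.879315, sinh=2.700084; start (x,ẋ)=(1.162774, 1.390499) → end (x,ẋ)=(2.632428, 4.814379)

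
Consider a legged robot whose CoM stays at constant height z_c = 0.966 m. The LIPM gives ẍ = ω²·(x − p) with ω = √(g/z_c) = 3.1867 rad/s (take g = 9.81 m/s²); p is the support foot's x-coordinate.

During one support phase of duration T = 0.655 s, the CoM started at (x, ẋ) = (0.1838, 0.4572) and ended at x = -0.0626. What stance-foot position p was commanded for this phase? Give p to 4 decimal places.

p = 0.4475

ωT = 3.1867·0.655 = 2.087289; cosh(ωT) = 4.093523, sinh(ωT) = 3.969500
x(T) = p + (x₀−p)·cosh(ωT) + (ẋ₀/ω)·sinh(ωT) ⇒ p·(1 − cosh) = x(T) − x₀·cosh − (ẋ₀/ω)·sinh
numerator   = -0.0626 − (0.1838)·4.093523 − (0.4572/3.1867)·3.969500 = -1.384499
denominator = 1 − 4.093523 = -3.093523
p = -1.384499 / -3.093523 = 0.4475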